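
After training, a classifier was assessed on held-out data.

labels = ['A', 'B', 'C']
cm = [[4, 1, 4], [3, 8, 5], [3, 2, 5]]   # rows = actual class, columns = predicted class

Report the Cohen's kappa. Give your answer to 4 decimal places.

Observed agreement pₒ = trace/N = 17/35 = 0.48571
Expected agreement pₑ = Σ (rowᵢ·colᵢ)/N² = (9·10 + 16·11 + 10·14)/35² = 0.33143
κ = (pₒ − pₑ)/(1 − pₑ) = (0.48571 − 0.33143)/(1 − 0.33143) = 0.2308

0.2308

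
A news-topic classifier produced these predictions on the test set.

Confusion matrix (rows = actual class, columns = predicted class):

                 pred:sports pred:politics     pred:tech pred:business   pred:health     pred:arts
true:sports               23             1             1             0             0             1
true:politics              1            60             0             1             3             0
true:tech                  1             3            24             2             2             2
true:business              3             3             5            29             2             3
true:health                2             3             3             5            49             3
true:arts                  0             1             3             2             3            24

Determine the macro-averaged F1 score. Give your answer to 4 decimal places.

0.7663

Per-class F1 score (2·TP/(2·TP+FP+FN)):
  sports: TP=23, FP=1+1+3+2+0=7, FN=1+1+0+0+1=3 → 46/56 = 0.82143
  politics: TP=60, FP=1+3+3+3+1=11, FN=1+0+1+3+0=5 → 120/136 = 0.88235
  tech: TP=24, FP=1+0+5+3+3=12, FN=1+3+2+2+2=10 → 48/70 = 0.68571
  business: TP=29, FP=0+1+2+5+2=10, FN=3+3+5+2+3=16 → 58/84 = 0.69048
  health: TP=49, FP=0+3+2+2+3=10, FN=2+3+3+5+3=16 → 98/124 = 0.79032
  arts: TP=24, FP=1+0+2+3+3=9, FN=0+1+3+2+3=9 → 48/66 = 0.72727
Macro-F1 score = mean = (0.82143 + 0.88235 + 0.68571 + 0.69048 + 0.79032 + 0.72727) / 6 = 0.7663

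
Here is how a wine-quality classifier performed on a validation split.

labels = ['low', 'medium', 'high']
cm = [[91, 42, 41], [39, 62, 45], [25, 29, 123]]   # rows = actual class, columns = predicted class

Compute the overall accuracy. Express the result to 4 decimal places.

Accuracy = trace / total = (91+62+123=276) / 497 = 276/497 = 0.5553

0.5553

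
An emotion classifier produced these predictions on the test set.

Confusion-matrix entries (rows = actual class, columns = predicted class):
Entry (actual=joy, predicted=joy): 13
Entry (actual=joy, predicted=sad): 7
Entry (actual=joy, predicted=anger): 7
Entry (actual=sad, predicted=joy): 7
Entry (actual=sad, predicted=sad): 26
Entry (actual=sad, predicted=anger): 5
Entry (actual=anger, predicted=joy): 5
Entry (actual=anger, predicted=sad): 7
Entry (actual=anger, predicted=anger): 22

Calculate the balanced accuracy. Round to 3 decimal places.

Balanced accuracy = mean of per-class recall.
  joy: recall = 13/27 = 0.4815
  sad: recall = 26/38 = 0.6842
  anger: recall = 22/34 = 0.6471
Mean = (0.4815 + 0.6842 + 0.6471) / 3 = 0.604

0.604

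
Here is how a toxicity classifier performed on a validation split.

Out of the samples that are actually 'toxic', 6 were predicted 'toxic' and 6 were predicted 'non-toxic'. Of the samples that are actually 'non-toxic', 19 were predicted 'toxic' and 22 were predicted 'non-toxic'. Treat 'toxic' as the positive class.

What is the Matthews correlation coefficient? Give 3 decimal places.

MCC = (TP·TN − FP·FN) / √((TP+FP)(TP+FN)(TN+FP)(TN+FN))
Numerator = 6·22 − 19·6 = 18
Denominator = √(25·12·41·28) = √344400 = 586.8560
MCC = 18 / 586.8560 = 0.031

0.031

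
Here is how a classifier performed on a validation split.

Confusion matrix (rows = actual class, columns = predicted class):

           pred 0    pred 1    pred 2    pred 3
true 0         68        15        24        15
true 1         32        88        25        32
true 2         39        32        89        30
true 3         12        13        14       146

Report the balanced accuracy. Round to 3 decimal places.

0.578

Balanced accuracy = mean of per-class recall.
  0: recall = 68/122 = 0.5574
  1: recall = 88/177 = 0.4972
  2: recall = 89/190 = 0.4684
  3: recall = 146/185 = 0.7892
Mean = (0.5574 + 0.4972 + 0.4684 + 0.7892) / 4 = 0.578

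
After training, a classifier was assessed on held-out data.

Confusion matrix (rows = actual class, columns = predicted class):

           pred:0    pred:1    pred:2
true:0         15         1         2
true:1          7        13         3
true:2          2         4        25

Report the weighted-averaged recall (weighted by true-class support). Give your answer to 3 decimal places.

Per-class recall (TP/(TP+FN)):
  0: TP=15, FN=1+2=3 → 15/18 = 0.8333
  1: TP=13, FN=7+3=10 → 13/23 = 0.5652
  2: TP=25, FN=2+4=6 → 25/31 = 0.8065
Weighted-recall = Σ (supportᵢ/N)·recallᵢ with N=72: (18/72)·0.8333 + (23/72)·0.5652 + (31/72)·0.8065 = 0.736

0.736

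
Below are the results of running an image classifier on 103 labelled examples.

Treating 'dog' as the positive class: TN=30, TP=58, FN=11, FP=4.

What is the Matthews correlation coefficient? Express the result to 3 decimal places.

MCC = (TP·TN − FP·FN) / √((TP+FP)(TP+FN)(TN+FP)(TN+FN))
Numerator = 58·30 − 4·11 = 1696
Denominator = √(62·69·34·41) = √5963532 = 2442.0344
MCC = 1696 / 2442.0344 = 0.695

0.695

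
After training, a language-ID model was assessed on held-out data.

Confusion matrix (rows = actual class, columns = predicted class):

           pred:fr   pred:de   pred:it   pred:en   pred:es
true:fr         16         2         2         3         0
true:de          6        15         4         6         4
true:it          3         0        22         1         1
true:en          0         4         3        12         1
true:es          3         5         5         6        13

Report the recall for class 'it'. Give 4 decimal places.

recall = TP/(TP+FN).
it: TP=22, FN=3+0+1+1=5 → 22/27 = 0.81481

0.8148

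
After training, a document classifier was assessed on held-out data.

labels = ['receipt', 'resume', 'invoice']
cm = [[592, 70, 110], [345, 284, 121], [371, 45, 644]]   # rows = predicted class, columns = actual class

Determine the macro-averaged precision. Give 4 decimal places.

0.5844

Per-class precision (TP/(TP+FP)):
  receipt: TP=592, FP=70+110=180 → 592/772 = 0.76684
  resume: TP=284, FP=345+121=466 → 284/750 = 0.37867
  invoice: TP=644, FP=371+45=416 → 644/1060 = 0.60755
Macro-precision = mean = (0.76684 + 0.37867 + 0.60755) / 3 = 0.5844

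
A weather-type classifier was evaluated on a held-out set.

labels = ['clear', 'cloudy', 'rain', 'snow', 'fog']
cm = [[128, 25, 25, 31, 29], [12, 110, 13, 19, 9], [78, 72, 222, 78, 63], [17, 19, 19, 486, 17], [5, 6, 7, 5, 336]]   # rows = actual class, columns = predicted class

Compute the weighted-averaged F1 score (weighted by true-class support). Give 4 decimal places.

Per-class F1 score (2·TP/(2·TP+FP+FN)):
  clear: TP=128, FP=12+78+17+5=112, FN=25+25+31+29=110 → 256/478 = 0.53556
  cloudy: TP=110, FP=25+72+19+6=122, FN=12+13+19+9=53 → 220/395 = 0.55696
  rain: TP=222, FP=25+13+19+7=64, FN=78+72+78+63=291 → 444/799 = 0.55569
  snow: TP=486, FP=31+19+78+5=133, FN=17+19+19+17=72 → 972/1177 = 0.82583
  fog: TP=336, FP=29+9+63+17=118, FN=5+6+7+5=23 → 672/813 = 0.82657
Weighted-F1 score = Σ (supportᵢ/N)·F1 scoreᵢ with N=1831: (238/1831)·0.53556 + (163/1831)·0.55696 + (513/1831)·0.55569 + (558/1831)·0.82583 + (359/1831)·0.82657 = 0.6886

0.6886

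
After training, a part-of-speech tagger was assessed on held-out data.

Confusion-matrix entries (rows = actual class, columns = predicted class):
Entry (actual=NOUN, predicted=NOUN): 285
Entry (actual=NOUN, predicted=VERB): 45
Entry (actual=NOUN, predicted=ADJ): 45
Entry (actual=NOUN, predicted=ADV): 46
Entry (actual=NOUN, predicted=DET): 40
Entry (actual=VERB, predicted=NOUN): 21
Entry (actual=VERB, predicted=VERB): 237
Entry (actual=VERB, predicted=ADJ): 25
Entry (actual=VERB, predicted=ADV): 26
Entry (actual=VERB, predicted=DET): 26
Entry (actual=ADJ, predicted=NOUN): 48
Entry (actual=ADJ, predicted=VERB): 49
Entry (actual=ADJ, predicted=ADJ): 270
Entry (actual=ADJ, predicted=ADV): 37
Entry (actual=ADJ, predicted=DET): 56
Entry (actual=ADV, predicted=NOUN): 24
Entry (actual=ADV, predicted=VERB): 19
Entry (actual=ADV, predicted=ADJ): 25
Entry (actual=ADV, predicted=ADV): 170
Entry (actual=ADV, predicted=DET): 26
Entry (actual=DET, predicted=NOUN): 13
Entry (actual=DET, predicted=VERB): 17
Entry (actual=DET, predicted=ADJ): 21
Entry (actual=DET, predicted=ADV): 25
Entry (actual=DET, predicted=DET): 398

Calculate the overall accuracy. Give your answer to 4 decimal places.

0.6820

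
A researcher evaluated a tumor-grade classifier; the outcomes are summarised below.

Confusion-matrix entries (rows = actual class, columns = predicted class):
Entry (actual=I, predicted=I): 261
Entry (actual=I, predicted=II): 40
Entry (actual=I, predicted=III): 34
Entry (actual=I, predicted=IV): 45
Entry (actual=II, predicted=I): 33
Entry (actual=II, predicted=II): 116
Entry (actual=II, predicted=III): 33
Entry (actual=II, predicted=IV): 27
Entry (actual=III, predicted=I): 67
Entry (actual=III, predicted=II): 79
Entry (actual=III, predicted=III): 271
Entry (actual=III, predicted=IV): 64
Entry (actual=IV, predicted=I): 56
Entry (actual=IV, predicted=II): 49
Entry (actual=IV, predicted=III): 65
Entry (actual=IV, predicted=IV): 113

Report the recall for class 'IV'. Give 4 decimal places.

0.3993

Treat 'IV' as positive and all other classes as negative.
recall = TP/(TP+FN).
IV: TP=113, FN=56+49+65=170 → 113/283 = 0.39929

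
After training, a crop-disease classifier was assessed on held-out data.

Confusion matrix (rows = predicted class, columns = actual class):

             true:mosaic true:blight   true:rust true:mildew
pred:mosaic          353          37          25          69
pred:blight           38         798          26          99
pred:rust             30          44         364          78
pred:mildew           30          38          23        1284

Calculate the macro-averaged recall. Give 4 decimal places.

0.8308

Per-class recall (TP/(TP+FN)):
  mosaic: TP=353, FN=38+30+30=98 → 353/451 = 0.78271
  blight: TP=798, FN=37+44+38=119 → 798/917 = 0.87023
  rust: TP=364, FN=25+26+23=74 → 364/438 = 0.83105
  mildew: TP=1284, FN=69+99+78=246 → 1284/1530 = 0.83922
Macro-recall = mean = (0.78271 + 0.87023 + 0.83105 + 0.83922) / 4 = 0.8308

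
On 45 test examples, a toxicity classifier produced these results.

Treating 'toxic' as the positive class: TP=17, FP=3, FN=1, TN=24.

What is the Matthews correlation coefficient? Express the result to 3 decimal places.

MCC = (TP·TN − FP·FN) / √((TP+FP)(TP+FN)(TN+FP)(TN+FN))
Numerator = 17·24 − 3·1 = 405
Denominator = √(20·18·27·25) = √243000 = 492.9503
MCC = 405 / 492.9503 = 0.822

0.822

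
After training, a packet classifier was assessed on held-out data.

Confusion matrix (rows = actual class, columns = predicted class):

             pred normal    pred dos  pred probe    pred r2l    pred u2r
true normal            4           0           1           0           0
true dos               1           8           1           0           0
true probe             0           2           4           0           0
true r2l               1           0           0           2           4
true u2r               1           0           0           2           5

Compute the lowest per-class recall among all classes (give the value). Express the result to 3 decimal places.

0.286

Per-class recall (TP/(TP+FN)):
  normal: TP=4, FN=0+1+0+0=1 → 4/5 = 0.8000
  dos: TP=8, FN=1+1+0+0=2 → 8/10 = 0.8000
  probe: TP=4, FN=0+2+0+0=2 → 4/6 = 0.6667
  r2l: TP=2, FN=1+0+0+4=5 → 2/7 = 0.2857
  u2r: TP=5, FN=1+0+0+2=3 → 5/8 = 0.6250
Lowest is class 'r2l' with recall = 0.286.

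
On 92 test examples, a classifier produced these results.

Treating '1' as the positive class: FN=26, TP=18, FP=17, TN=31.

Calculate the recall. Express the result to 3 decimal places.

0.409

Recall = TP/(TP+FN) = 18/(18+26) = 18/44 = 0.409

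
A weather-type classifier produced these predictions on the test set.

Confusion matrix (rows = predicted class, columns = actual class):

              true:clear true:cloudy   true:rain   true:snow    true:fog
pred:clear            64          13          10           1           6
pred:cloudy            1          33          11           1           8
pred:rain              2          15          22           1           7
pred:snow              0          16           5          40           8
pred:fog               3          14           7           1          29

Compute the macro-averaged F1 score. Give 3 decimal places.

0.579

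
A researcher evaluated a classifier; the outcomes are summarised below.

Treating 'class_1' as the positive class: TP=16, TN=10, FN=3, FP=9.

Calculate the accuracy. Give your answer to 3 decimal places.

0.684

Accuracy = (TP+TN)/N = (16+10)/38 = 0.684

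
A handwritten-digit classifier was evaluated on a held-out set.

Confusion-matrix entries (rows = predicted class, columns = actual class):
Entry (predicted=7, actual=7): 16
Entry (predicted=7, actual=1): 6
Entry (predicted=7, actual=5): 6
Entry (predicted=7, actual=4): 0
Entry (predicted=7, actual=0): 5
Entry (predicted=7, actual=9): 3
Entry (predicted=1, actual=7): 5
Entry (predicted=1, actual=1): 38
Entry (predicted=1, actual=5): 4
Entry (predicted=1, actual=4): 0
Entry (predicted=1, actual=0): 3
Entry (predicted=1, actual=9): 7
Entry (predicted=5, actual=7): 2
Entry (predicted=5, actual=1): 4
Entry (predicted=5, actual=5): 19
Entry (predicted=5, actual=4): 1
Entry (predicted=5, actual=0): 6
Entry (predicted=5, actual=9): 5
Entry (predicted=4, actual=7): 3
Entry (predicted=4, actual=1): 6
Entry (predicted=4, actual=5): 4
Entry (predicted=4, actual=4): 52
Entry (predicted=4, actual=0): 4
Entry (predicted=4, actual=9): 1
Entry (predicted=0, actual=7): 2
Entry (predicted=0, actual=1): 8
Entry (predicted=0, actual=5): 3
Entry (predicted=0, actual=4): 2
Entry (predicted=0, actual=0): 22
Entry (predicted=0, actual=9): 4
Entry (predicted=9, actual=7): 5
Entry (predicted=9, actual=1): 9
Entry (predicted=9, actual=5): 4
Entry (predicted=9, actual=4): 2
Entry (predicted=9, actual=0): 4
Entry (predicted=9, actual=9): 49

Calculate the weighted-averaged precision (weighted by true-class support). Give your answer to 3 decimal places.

Per-class precision (TP/(TP+FP)):
  7: TP=16, FP=6+6+0+5+3=20 → 16/36 = 0.4444
  1: TP=38, FP=5+4+0+3+7=19 → 38/57 = 0.6667
  5: TP=19, FP=2+4+1+6+5=18 → 19/37 = 0.5135
  4: TP=52, FP=3+6+4+4+1=18 → 52/70 = 0.7429
  0: TP=22, FP=2+8+3+2+4=19 → 22/41 = 0.5366
  9: TP=49, FP=5+9+4+2+4=24 → 49/73 = 0.6712
Weighted-precision = Σ (supportᵢ/N)·precisionᵢ with N=314: (33/314)·0.4444 + (71/314)·0.6667 + (40/314)·0.5135 + (57/314)·0.7429 + (44/314)·0.5366 + (69/314)·0.6712 = 0.620

0.620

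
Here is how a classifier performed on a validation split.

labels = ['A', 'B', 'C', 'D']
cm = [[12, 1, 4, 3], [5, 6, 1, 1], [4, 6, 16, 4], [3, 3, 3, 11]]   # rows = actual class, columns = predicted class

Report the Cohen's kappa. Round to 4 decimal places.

Observed agreement pₒ = trace/N = 45/83 = 0.54217
Expected agreement pₑ = Σ (rowᵢ·colᵢ)/N² = (20·24 + 13·16 + 30·24 + 20·19)/83² = 0.25954
κ = (pₒ − pₑ)/(1 − pₑ) = (0.54217 − 0.25954)/(1 − 0.25954) = 0.3817

0.3817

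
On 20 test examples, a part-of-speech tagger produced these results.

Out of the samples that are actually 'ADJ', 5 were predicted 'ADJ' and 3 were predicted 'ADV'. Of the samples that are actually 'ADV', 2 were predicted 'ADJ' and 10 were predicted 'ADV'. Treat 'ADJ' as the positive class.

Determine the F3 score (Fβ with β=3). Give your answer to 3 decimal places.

Fβ = (1+β²)·TP / ((1+β²)·TP + β²·FN + FP), with β²=9
= 10·5 / (10·5 + 9·3 + 2) = 0.633

0.633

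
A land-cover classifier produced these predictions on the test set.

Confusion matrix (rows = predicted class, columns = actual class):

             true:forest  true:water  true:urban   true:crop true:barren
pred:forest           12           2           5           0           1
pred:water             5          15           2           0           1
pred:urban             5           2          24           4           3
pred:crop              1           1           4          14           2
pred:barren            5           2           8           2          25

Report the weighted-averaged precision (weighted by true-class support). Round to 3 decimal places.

0.621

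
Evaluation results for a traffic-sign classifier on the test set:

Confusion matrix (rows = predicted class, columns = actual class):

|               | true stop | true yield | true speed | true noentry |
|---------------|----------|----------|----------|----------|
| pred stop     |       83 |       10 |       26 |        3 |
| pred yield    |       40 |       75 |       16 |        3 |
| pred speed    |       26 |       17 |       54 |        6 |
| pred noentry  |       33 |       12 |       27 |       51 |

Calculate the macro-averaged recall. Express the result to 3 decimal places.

Per-class recall (TP/(TP+FN)):
  stop: TP=83, FN=40+26+33=99 → 83/182 = 0.4560
  yield: TP=75, FN=10+17+12=39 → 75/114 = 0.6579
  speed: TP=54, FN=26+16+27=69 → 54/123 = 0.4390
  noentry: TP=51, FN=3+3+6=12 → 51/63 = 0.8095
Macro-recall = mean = (0.4560 + 0.6579 + 0.4390 + 0.8095) / 4 = 0.591

0.591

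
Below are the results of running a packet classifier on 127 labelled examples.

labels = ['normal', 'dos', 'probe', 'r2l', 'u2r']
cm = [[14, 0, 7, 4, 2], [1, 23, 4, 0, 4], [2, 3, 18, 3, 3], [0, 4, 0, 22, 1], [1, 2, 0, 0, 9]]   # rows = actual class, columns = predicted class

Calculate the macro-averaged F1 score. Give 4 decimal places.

0.6656

Per-class F1 score (2·TP/(2·TP+FP+FN)):
  normal: TP=14, FP=1+2+0+1=4, FN=0+7+4+2=13 → 28/45 = 0.62222
  dos: TP=23, FP=0+3+4+2=9, FN=1+4+0+4=9 → 46/64 = 0.71875
  probe: TP=18, FP=7+4+0+0=11, FN=2+3+3+3=11 → 36/58 = 0.62069
  r2l: TP=22, FP=4+0+3+0=7, FN=0+4+0+1=5 → 44/56 = 0.78571
  u2r: TP=9, FP=2+4+3+1=10, FN=1+2+0+0=3 → 18/31 = 0.58065
Macro-F1 score = mean = (0.62222 + 0.71875 + 0.62069 + 0.78571 + 0.58065) / 5 = 0.6656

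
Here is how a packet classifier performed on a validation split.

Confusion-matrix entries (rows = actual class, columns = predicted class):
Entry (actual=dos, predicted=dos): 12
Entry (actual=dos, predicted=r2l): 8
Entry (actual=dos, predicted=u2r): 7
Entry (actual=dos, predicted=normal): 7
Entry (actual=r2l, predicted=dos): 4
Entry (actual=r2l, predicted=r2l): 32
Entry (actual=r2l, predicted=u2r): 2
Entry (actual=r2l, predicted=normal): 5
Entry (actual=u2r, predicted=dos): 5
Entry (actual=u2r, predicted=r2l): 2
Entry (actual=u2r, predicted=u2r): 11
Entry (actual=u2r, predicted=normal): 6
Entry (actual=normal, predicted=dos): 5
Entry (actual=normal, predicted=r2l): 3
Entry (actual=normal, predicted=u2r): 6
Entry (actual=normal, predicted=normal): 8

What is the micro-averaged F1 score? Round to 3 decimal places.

Micro-averaging pools counts across classes: ΣTP=63, ΣFP=60, ΣFN=60.
Micro-F1 score = 2·TP/(2·TP+FP+FN) on pooled counts = 0.512 (equals overall accuracy in single-label multiclass).

0.512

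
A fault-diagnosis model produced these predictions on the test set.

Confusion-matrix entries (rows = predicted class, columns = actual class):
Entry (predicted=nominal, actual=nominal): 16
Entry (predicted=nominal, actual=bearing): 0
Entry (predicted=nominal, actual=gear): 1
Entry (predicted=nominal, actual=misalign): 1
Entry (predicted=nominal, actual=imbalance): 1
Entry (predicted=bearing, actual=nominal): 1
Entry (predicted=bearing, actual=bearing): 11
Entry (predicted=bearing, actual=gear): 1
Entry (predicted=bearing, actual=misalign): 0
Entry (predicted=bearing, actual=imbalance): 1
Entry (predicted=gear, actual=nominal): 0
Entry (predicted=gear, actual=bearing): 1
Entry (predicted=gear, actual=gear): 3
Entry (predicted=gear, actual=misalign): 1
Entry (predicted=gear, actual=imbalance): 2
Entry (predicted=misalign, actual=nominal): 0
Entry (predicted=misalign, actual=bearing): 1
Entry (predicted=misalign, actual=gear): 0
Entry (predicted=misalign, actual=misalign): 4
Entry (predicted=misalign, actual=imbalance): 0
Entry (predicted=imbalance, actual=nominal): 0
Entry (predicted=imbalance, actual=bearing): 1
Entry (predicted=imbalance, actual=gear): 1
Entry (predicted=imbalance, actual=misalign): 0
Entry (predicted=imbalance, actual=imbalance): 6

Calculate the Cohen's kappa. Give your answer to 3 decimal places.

0.678

Observed agreement pₒ = trace/N = 40/53 = 0.7547
Expected agreement pₑ = Σ (rowᵢ·colᵢ)/N² = (17·19 + 14·14 + 6·7 + 6·5 + 10·8)/53² = 0.2389
κ = (pₒ − pₑ)/(1 − pₑ) = (0.7547 − 0.2389)/(1 − 0.2389) = 0.678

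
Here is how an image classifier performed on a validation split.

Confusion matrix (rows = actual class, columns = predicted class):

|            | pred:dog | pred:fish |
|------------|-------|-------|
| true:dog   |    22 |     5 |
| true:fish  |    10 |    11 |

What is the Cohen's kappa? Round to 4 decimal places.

0.3478

Observed agreement pₒ = trace/N = 33/48 = 0.68750
Expected agreement pₑ = Σ (rowᵢ·colᵢ)/N² = (27·32 + 21·16)/48² = 0.52083
κ = (pₒ − pₑ)/(1 − pₑ) = (0.68750 − 0.52083)/(1 − 0.52083) = 0.3478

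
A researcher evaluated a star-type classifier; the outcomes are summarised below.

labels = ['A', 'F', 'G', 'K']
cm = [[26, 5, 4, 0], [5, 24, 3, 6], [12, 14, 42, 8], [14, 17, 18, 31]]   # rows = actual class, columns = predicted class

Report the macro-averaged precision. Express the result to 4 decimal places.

0.5430

Per-class precision (TP/(TP+FP)):
  A: TP=26, FP=5+12+14=31 → 26/57 = 0.45614
  F: TP=24, FP=5+14+17=36 → 24/60 = 0.40000
  G: TP=42, FP=4+3+18=25 → 42/67 = 0.62687
  K: TP=31, FP=0+6+8=14 → 31/45 = 0.68889
Macro-precision = mean = (0.45614 + 0.40000 + 0.62687 + 0.68889) / 4 = 0.5430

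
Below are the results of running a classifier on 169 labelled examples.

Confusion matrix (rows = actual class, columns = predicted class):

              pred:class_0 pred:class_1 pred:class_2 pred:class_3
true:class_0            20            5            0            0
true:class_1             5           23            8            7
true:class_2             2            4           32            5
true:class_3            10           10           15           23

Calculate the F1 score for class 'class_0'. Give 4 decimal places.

0.6452

Take TP from the diagonal, FP from the rest of the 'class_0' prediction marginal, FN from the rest of the 'class_0' actual marginal.
F1 score = 2·TP/(2·TP+FP+FN).
class_0: TP=20, FP=5+2+10=17, FN=5+0+0=5 → 40/62 = 0.64516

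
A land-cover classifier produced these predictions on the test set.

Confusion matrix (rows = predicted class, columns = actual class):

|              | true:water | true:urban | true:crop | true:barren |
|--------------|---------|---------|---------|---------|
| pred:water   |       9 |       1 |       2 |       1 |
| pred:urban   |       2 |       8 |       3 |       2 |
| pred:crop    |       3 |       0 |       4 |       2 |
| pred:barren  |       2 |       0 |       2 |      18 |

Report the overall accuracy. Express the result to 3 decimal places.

0.661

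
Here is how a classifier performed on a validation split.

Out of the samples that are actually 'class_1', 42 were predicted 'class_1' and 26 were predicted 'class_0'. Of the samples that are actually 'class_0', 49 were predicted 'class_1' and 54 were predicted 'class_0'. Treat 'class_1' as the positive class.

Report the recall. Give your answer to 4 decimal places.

Recall = TP/(TP+FN) = 42/(42+26) = 42/68 = 0.6176

0.6176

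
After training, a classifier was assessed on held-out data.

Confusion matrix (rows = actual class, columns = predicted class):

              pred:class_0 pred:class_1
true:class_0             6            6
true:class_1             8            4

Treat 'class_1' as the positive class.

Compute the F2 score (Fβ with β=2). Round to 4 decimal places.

Fβ = (1+β²)·TP / ((1+β²)·TP + β²·FN + FP), with β²=4
= 5·4 / (5·4 + 4·8 + 6) = 0.3448

0.3448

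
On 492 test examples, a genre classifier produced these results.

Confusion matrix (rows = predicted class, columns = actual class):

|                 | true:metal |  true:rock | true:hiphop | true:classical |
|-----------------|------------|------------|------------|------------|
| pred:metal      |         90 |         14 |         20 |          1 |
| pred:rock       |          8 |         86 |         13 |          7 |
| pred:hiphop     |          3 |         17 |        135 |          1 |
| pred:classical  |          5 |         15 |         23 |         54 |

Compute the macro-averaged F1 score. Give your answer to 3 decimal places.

0.733

Per-class F1 score (2·TP/(2·TP+FP+FN)):
  metal: TP=90, FP=14+20+1=35, FN=8+3+5=16 → 180/231 = 0.7792
  rock: TP=86, FP=8+13+7=28, FN=14+17+15=46 → 172/246 = 0.6992
  hiphop: TP=135, FP=3+17+1=21, FN=20+13+23=56 → 270/347 = 0.7781
  classical: TP=54, FP=5+15+23=43, FN=1+7+1=9 → 108/160 = 0.6750
Macro-F1 score = mean = (0.7792 + 0.6992 + 0.7781 + 0.6750) / 4 = 0.733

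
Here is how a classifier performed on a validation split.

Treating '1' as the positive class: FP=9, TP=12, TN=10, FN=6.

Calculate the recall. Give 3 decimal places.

Recall = TP/(TP+FN) = 12/(12+6) = 12/18 = 0.667

0.667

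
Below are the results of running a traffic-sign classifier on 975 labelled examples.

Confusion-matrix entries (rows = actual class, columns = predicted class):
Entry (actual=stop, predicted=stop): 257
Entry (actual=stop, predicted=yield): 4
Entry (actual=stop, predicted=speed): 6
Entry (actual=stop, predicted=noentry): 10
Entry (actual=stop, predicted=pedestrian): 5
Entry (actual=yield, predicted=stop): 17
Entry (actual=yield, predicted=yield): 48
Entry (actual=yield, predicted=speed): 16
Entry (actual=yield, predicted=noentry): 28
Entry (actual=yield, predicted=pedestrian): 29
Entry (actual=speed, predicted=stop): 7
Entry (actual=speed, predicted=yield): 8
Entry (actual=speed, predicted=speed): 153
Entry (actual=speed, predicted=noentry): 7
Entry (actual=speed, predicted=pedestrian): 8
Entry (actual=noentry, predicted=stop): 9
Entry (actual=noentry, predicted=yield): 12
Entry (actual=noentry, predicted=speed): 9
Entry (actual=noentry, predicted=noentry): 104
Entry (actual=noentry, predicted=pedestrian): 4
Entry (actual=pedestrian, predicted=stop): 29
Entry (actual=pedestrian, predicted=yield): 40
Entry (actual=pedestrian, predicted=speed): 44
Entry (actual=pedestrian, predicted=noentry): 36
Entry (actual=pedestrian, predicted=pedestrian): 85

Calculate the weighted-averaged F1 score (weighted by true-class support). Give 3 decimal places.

0.644

Per-class F1 score (2·TP/(2·TP+FP+FN)):
  stop: TP=257, FP=17+7+9+29=62, FN=4+6+10+5=25 → 514/601 = 0.8552
  yield: TP=48, FP=4+8+12+40=64, FN=17+16+28+29=90 → 96/250 = 0.3840
  speed: TP=153, FP=6+16+9+44=75, FN=7+8+7+8=30 → 306/411 = 0.7445
  noentry: TP=104, FP=10+28+7+36=81, FN=9+12+9+4=34 → 208/323 = 0.6440
  pedestrian: TP=85, FP=5+29+8+4=46, FN=29+40+44+36=149 → 170/365 = 0.4658
Weighted-F1 score = Σ (supportᵢ/N)·F1 scoreᵢ with N=975: (282/975)·0.8552 + (138/975)·0.3840 + (183/975)·0.7445 + (138/975)·0.6440 + (234/975)·0.4658 = 0.644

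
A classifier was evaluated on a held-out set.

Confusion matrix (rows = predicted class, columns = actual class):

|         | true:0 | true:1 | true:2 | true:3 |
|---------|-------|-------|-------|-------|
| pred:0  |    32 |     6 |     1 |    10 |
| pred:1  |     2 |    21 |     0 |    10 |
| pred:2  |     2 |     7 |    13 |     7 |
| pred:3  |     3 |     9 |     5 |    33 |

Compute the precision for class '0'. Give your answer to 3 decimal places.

One-vs-rest for '0': TP = diagonal; FP = other classes predicted '0'; FN = '0' predicted as other.
precision = TP/(TP+FP).
0: TP=32, FP=6+1+10=17 → 32/49 = 0.6531

0.653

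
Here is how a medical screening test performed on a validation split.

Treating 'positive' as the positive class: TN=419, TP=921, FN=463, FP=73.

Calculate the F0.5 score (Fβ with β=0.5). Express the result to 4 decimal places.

Fβ = (1+β²)·TP / ((1+β²)·TP + β²·FN + FP), with β²=1/4
= 1.25·921 / (1.25·921 + 0.25·463 + 73) = 0.8591

0.8591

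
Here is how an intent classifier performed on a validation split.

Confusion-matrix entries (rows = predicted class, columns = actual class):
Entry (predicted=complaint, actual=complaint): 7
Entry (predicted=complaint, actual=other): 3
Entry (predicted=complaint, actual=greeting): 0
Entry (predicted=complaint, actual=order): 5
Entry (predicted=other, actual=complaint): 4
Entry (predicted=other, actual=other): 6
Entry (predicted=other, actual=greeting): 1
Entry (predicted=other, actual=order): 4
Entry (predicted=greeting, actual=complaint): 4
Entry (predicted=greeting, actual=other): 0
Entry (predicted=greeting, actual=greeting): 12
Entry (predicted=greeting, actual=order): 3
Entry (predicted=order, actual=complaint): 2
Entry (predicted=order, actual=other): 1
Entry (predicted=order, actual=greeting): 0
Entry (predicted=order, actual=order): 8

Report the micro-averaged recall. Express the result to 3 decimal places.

Micro-averaging pools counts across classes: ΣTP=33, ΣFP=27, ΣFN=27.
Micro-recall = TP/(TP+FN) on pooled counts = 0.550 (equals overall accuracy in single-label multiclass).

0.550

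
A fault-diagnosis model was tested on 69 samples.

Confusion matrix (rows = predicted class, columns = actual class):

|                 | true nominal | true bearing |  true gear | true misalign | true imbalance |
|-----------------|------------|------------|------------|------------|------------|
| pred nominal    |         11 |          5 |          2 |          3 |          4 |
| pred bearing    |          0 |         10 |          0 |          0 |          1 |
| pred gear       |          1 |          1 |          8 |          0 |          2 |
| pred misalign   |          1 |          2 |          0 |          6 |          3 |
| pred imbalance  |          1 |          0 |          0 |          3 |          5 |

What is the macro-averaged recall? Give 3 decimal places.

Per-class recall (TP/(TP+FN)):
  nominal: TP=11, FN=0+1+1+1=3 → 11/14 = 0.7857
  bearing: TP=10, FN=5+1+2+0=8 → 10/18 = 0.5556
  gear: TP=8, FN=2+0+0+0=2 → 8/10 = 0.8000
  misalign: TP=6, FN=3+0+0+3=6 → 6/12 = 0.5000
  imbalance: TP=5, FN=4+1+2+3=10 → 5/15 = 0.3333
Macro-recall = mean = (0.7857 + 0.5556 + 0.8000 + 0.5000 + 0.3333) / 5 = 0.595

0.595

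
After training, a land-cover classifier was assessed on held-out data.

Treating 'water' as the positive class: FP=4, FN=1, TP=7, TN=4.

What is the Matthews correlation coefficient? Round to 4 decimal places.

0.4045

MCC = (TP·TN − FP·FN) / √((TP+FP)(TP+FN)(TN+FP)(TN+FN))
Numerator = 7·4 − 4·1 = 24
Denominator = √(11·8·8·5) = √3520 = 59.3296
MCC = 24 / 59.3296 = 0.4045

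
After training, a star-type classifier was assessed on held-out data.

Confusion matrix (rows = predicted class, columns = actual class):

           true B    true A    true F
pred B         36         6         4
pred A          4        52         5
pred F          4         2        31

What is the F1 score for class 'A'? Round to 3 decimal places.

Take TP from the diagonal, FP from the rest of the 'A' prediction marginal, FN from the rest of the 'A' actual marginal.
F1 score = 2·TP/(2·TP+FP+FN).
A: TP=52, FP=4+5=9, FN=6+2=8 → 104/121 = 0.8595

0.860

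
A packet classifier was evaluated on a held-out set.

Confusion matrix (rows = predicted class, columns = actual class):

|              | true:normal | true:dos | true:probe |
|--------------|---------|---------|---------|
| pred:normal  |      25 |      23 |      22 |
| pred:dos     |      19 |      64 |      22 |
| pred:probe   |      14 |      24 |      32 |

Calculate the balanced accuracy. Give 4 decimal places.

0.4762

Balanced accuracy = mean of per-class recall.
  normal: recall = 25/58 = 0.43103
  dos: recall = 64/111 = 0.57658
  probe: recall = 32/76 = 0.42105
Mean = (0.43103 + 0.57658 + 0.42105) / 3 = 0.4762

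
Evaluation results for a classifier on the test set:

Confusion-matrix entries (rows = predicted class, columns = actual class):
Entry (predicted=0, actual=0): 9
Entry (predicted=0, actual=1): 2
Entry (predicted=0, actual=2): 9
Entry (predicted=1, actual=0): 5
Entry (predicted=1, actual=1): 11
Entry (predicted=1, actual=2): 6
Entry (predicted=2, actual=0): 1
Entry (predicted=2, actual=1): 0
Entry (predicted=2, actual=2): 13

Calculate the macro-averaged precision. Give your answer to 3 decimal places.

Per-class precision (TP/(TP+FP)):
  0: TP=9, FP=2+9=11 → 9/20 = 0.4500
  1: TP=11, FP=5+6=11 → 11/22 = 0.5000
  2: TP=13, FP=1+0=1 → 13/14 = 0.9286
Macro-precision = mean = (0.4500 + 0.5000 + 0.9286) / 3 = 0.626

0.626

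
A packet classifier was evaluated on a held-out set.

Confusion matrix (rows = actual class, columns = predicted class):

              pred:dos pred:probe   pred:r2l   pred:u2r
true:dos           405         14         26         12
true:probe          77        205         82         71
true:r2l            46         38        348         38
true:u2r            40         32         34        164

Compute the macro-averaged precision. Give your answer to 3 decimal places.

Per-class precision (TP/(TP+FP)):
  dos: TP=405, FP=77+46+40=163 → 405/568 = 0.7130
  probe: TP=205, FP=14+38+32=84 → 205/289 = 0.7093
  r2l: TP=348, FP=26+82+34=142 → 348/490 = 0.7102
  u2r: TP=164, FP=12+71+38=121 → 164/285 = 0.5754
Macro-precision = mean = (0.7130 + 0.7093 + 0.7102 + 0.5754) / 4 = 0.677

0.677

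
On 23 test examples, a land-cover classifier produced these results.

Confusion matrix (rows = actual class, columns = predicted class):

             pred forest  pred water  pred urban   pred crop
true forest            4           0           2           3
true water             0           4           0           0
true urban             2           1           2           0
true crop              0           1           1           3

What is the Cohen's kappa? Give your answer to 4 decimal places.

Observed agreement pₒ = trace/N = 13/23 = 0.56522
Expected agreement pₑ = Σ (rowᵢ·colᵢ)/N² = (9·6 + 4·6 + 5·5 + 5·6)/23² = 0.25142
κ = (pₒ − pₑ)/(1 − pₑ) = (0.56522 − 0.25142)/(1 − 0.25142) = 0.4192

0.4192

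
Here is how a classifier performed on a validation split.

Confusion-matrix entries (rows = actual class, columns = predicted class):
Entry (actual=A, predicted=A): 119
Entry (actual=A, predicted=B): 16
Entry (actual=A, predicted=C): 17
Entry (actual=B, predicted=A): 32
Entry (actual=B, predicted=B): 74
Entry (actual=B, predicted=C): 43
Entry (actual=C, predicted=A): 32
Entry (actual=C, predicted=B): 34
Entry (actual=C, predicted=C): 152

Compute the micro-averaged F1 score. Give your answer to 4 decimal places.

0.6647

Micro-averaging pools counts across classes: ΣTP=345, ΣFP=174, ΣFN=174.
Micro-F1 score = 2·TP/(2·TP+FP+FN) on pooled counts = 0.6647 (equals overall accuracy in single-label multiclass).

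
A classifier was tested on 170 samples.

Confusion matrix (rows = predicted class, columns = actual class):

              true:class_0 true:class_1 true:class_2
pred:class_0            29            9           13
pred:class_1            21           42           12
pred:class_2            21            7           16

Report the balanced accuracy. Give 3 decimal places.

Balanced accuracy = mean of per-class recall.
  class_0: recall = 29/71 = 0.4085
  class_1: recall = 42/58 = 0.7241
  class_2: recall = 16/41 = 0.3902
Mean = (0.4085 + 0.7241 + 0.3902) / 3 = 0.508

0.508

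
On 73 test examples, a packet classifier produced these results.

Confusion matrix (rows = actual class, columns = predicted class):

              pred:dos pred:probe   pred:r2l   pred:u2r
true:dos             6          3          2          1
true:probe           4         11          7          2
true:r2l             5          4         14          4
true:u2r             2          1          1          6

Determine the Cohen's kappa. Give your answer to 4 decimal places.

0.3246

Observed agreement pₒ = trace/N = 37/73 = 0.50685
Expected agreement pₑ = Σ (rowᵢ·colᵢ)/N² = (12·17 + 24·19 + 27·24 + 10·13)/73² = 0.26984
κ = (pₒ − pₑ)/(1 − pₑ) = (0.50685 − 0.26984)/(1 − 0.26984) = 0.3246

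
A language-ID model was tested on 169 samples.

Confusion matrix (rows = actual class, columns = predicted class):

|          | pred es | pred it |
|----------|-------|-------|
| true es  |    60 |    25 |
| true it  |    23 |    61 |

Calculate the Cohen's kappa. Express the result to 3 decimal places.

0.432

Observed agreement pₒ = trace/N = 121/169 = 0.7160
Expected agreement pₑ = Σ (rowᵢ·colᵢ)/N² = (85·83 + 84·86)/169² = 0.4999
κ = (pₒ − pₑ)/(1 − pₑ) = (0.7160 − 0.4999)/(1 − 0.4999) = 0.432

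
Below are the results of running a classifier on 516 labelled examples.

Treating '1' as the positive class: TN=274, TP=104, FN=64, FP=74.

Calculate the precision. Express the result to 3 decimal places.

0.584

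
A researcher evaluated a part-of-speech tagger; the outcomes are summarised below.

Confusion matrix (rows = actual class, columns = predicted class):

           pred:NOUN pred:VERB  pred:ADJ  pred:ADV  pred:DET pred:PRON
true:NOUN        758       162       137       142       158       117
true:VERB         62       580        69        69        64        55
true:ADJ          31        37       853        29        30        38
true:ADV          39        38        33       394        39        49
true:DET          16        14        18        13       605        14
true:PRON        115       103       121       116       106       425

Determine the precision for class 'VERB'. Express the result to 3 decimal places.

0.621

Take TP from the diagonal, FP from the rest of the 'VERB' prediction marginal, FN from the rest of the 'VERB' actual marginal.
precision = TP/(TP+FP).
VERB: TP=580, FP=162+37+38+14+103=354 → 580/934 = 0.6210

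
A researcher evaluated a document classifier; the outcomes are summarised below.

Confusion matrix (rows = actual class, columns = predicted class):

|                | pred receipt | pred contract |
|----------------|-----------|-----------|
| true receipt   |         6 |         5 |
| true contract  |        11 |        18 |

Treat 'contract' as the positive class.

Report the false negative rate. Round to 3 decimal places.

0.379

FNR = FN/(FN+TP) = 11/(11+18) = 0.379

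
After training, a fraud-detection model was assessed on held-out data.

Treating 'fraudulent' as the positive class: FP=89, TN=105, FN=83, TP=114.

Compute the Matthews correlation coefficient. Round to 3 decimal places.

0.120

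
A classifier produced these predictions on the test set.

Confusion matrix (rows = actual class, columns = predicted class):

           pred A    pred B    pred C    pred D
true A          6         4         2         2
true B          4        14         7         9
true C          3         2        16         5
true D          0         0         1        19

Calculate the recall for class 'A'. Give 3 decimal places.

Take TP from the diagonal, FP from the rest of the 'A' prediction marginal, FN from the rest of the 'A' actual marginal.
recall = TP/(TP+FN).
A: TP=6, FN=4+2+2=8 → 6/14 = 0.4286

0.429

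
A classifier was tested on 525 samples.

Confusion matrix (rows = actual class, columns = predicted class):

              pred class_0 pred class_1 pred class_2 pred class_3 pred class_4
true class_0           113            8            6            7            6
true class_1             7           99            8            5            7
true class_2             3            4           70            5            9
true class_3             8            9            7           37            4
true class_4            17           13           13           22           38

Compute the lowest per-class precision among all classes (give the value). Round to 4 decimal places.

0.4868

Per-class precision (TP/(TP+FP)):
  class_0: TP=113, FP=7+3+8+17=35 → 113/148 = 0.76351
  class_1: TP=99, FP=8+4+9+13=34 → 99/133 = 0.74436
  class_2: TP=70, FP=6+8+7+13=34 → 70/104 = 0.67308
  class_3: TP=37, FP=7+5+5+22=39 → 37/76 = 0.48684
  class_4: TP=38, FP=6+7+9+4=26 → 38/64 = 0.59375
Lowest is class 'class_3' with precision = 0.4868.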